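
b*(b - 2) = b^2 - 2*b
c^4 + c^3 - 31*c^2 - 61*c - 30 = (c - 6)*(c + 1)^2*(c + 5)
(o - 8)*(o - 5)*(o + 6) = o^3 - 7*o^2 - 38*o + 240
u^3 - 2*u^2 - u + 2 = (u - 2)*(u - 1)*(u + 1)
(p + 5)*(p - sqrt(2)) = p^2 - sqrt(2)*p + 5*p - 5*sqrt(2)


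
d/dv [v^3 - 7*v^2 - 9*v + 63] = 3*v^2 - 14*v - 9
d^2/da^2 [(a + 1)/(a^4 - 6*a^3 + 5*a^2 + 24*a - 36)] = 2*(6*a^5 - 2*a^4 - 33*a^3 - 81*a^2 + 148*a + 180)/(a^10 - 12*a^9 + 42*a^8 + 36*a^7 - 519*a^6 + 720*a^5 + 1556*a^4 - 4416*a^3 + 432*a^2 + 6912*a - 5184)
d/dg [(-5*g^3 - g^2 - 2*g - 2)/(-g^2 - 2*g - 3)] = (5*g^4 + 20*g^3 + 45*g^2 + 2*g + 2)/(g^4 + 4*g^3 + 10*g^2 + 12*g + 9)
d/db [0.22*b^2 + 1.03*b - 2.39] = 0.44*b + 1.03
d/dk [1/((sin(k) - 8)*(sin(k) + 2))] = 2*(3 - sin(k))*cos(k)/((sin(k) - 8)^2*(sin(k) + 2)^2)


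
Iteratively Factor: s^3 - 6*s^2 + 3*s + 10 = (s - 2)*(s^2 - 4*s - 5) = (s - 5)*(s - 2)*(s + 1)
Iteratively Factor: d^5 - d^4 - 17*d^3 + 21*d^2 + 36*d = (d - 3)*(d^4 + 2*d^3 - 11*d^2 - 12*d) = (d - 3)^2*(d^3 + 5*d^2 + 4*d) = (d - 3)^2*(d + 4)*(d^2 + d) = d*(d - 3)^2*(d + 4)*(d + 1)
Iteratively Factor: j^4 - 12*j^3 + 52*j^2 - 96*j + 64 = (j - 4)*(j^3 - 8*j^2 + 20*j - 16) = (j - 4)*(j - 2)*(j^2 - 6*j + 8) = (j - 4)^2*(j - 2)*(j - 2)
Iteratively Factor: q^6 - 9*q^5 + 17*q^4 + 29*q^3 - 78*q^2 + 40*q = (q)*(q^5 - 9*q^4 + 17*q^3 + 29*q^2 - 78*q + 40) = q*(q - 1)*(q^4 - 8*q^3 + 9*q^2 + 38*q - 40) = q*(q - 1)^2*(q^3 - 7*q^2 + 2*q + 40) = q*(q - 1)^2*(q + 2)*(q^2 - 9*q + 20) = q*(q - 4)*(q - 1)^2*(q + 2)*(q - 5)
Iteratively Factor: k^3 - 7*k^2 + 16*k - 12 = (k - 2)*(k^2 - 5*k + 6) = (k - 3)*(k - 2)*(k - 2)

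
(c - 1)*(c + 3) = c^2 + 2*c - 3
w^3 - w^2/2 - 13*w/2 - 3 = (w - 3)*(w + 1/2)*(w + 2)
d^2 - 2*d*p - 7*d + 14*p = (d - 7)*(d - 2*p)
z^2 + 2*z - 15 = (z - 3)*(z + 5)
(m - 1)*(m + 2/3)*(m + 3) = m^3 + 8*m^2/3 - 5*m/3 - 2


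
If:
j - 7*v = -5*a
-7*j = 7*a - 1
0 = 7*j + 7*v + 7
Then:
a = 19/7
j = -18/7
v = 11/7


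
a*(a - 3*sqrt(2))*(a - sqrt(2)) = a^3 - 4*sqrt(2)*a^2 + 6*a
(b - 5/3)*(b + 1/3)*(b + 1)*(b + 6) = b^4 + 17*b^3/3 - 35*b^2/9 - 107*b/9 - 10/3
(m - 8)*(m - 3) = m^2 - 11*m + 24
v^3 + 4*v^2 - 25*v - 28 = (v - 4)*(v + 1)*(v + 7)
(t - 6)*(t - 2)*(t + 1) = t^3 - 7*t^2 + 4*t + 12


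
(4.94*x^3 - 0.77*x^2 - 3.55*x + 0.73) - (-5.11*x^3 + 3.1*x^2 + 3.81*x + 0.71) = 10.05*x^3 - 3.87*x^2 - 7.36*x + 0.02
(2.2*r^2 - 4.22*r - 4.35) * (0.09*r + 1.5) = 0.198*r^3 + 2.9202*r^2 - 6.7215*r - 6.525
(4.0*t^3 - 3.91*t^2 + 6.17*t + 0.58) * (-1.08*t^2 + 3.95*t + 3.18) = -4.32*t^5 + 20.0228*t^4 - 9.3881*t^3 + 11.3113*t^2 + 21.9116*t + 1.8444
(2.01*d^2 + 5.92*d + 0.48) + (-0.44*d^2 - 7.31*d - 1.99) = 1.57*d^2 - 1.39*d - 1.51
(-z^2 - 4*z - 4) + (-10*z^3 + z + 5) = -10*z^3 - z^2 - 3*z + 1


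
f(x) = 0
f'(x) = 0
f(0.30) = 0.00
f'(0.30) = 0.00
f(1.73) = 0.00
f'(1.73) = 0.00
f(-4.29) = 0.00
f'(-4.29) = 0.00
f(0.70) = 0.00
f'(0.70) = 0.00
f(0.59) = 0.00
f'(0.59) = 0.00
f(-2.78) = 0.00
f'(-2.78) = 0.00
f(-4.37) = 0.00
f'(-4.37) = 0.00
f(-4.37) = 0.00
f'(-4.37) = 0.00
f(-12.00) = 0.00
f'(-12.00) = 0.00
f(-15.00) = 0.00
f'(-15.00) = 0.00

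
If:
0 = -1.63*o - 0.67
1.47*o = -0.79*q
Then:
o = -0.41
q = 0.76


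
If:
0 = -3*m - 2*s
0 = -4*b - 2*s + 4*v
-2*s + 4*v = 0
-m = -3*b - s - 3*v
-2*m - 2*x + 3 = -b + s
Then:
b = 0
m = 0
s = 0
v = 0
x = 3/2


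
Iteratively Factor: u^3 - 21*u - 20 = (u - 5)*(u^2 + 5*u + 4) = (u - 5)*(u + 4)*(u + 1)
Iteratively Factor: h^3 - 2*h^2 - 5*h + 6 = (h - 1)*(h^2 - h - 6) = (h - 3)*(h - 1)*(h + 2)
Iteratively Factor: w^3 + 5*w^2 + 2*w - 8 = (w - 1)*(w^2 + 6*w + 8) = (w - 1)*(w + 4)*(w + 2)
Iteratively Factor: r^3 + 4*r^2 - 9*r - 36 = (r - 3)*(r^2 + 7*r + 12) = (r - 3)*(r + 4)*(r + 3)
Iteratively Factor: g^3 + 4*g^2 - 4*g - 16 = (g + 4)*(g^2 - 4) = (g + 2)*(g + 4)*(g - 2)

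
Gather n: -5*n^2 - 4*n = -5*n^2 - 4*n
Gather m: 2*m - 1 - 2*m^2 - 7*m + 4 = -2*m^2 - 5*m + 3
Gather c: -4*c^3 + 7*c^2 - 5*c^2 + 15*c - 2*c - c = -4*c^3 + 2*c^2 + 12*c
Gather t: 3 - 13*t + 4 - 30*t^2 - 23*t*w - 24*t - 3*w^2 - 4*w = -30*t^2 + t*(-23*w - 37) - 3*w^2 - 4*w + 7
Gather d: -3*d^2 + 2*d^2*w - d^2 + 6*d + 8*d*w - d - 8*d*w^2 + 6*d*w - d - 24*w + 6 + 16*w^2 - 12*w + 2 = d^2*(2*w - 4) + d*(-8*w^2 + 14*w + 4) + 16*w^2 - 36*w + 8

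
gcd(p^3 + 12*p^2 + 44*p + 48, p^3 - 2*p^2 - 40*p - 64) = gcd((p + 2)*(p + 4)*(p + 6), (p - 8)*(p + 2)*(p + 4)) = p^2 + 6*p + 8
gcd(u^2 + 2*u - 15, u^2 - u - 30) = u + 5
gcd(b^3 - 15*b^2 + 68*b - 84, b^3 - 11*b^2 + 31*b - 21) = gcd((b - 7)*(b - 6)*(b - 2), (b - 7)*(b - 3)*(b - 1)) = b - 7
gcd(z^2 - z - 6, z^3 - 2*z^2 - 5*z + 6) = z^2 - z - 6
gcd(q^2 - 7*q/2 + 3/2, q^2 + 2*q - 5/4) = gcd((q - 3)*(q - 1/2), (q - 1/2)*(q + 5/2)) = q - 1/2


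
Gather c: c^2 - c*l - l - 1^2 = c^2 - c*l - l - 1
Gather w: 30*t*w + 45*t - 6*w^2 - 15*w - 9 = 45*t - 6*w^2 + w*(30*t - 15) - 9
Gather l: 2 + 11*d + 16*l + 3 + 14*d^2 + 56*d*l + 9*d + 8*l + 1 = 14*d^2 + 20*d + l*(56*d + 24) + 6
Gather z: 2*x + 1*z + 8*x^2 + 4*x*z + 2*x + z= 8*x^2 + 4*x + z*(4*x + 2)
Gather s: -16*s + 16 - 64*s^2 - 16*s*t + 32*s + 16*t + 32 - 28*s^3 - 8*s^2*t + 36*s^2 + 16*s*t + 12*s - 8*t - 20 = -28*s^3 + s^2*(-8*t - 28) + 28*s + 8*t + 28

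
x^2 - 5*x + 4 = (x - 4)*(x - 1)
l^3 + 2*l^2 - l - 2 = (l - 1)*(l + 1)*(l + 2)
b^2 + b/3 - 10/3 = (b - 5/3)*(b + 2)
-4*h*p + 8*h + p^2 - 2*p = (-4*h + p)*(p - 2)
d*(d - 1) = d^2 - d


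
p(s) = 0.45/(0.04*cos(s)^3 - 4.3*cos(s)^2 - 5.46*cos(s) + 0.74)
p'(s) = 0.45*(0.12*sin(s)*cos(s)^2 - 8.6*sin(s)*cos(s) - 5.46*sin(s))/(0.04*cos(s)^3 - 4.3*cos(s)^2 - 5.46*cos(s) + 0.74)^2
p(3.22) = 0.24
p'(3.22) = -0.03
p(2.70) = 0.21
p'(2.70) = 0.10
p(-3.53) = 0.22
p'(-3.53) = 0.10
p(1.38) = -1.00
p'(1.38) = -15.48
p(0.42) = -0.06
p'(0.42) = -0.04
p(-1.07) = -0.16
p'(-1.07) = 0.46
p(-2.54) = 0.20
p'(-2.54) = -0.08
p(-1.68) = 0.35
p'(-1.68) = 1.23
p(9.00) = 0.21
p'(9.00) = 0.10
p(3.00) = 0.24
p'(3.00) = 0.06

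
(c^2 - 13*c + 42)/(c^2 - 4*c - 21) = (c - 6)/(c + 3)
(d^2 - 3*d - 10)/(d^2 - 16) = (d^2 - 3*d - 10)/(d^2 - 16)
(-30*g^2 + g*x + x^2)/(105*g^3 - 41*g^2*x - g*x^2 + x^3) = (6*g + x)/(-21*g^2 + 4*g*x + x^2)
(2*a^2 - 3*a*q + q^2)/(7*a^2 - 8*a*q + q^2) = (-2*a + q)/(-7*a + q)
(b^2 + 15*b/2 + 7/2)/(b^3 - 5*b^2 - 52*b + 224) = (b + 1/2)/(b^2 - 12*b + 32)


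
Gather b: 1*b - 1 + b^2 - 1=b^2 + b - 2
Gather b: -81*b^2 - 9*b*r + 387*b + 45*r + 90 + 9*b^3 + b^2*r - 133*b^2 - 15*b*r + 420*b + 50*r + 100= 9*b^3 + b^2*(r - 214) + b*(807 - 24*r) + 95*r + 190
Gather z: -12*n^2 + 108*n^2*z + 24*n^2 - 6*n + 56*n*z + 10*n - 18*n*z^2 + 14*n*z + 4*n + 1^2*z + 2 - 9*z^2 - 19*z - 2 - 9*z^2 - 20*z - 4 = 12*n^2 + 8*n + z^2*(-18*n - 18) + z*(108*n^2 + 70*n - 38) - 4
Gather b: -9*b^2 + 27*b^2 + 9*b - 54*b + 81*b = 18*b^2 + 36*b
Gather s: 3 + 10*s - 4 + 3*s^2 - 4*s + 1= 3*s^2 + 6*s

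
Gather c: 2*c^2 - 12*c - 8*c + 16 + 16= 2*c^2 - 20*c + 32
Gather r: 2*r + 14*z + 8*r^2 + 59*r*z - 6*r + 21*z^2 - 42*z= 8*r^2 + r*(59*z - 4) + 21*z^2 - 28*z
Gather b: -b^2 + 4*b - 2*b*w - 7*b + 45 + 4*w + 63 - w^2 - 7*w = -b^2 + b*(-2*w - 3) - w^2 - 3*w + 108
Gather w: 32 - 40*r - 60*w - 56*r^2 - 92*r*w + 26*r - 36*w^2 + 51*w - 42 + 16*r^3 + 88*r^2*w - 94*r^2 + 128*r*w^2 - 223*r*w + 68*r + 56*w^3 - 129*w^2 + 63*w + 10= 16*r^3 - 150*r^2 + 54*r + 56*w^3 + w^2*(128*r - 165) + w*(88*r^2 - 315*r + 54)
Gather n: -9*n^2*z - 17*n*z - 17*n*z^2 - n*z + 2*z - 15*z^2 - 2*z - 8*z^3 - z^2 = -9*n^2*z + n*(-17*z^2 - 18*z) - 8*z^3 - 16*z^2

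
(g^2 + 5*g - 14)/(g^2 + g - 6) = (g + 7)/(g + 3)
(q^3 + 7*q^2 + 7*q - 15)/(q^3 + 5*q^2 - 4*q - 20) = (q^2 + 2*q - 3)/(q^2 - 4)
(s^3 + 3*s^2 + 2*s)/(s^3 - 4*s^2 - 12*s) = (s + 1)/(s - 6)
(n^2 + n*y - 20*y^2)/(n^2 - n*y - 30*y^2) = (-n + 4*y)/(-n + 6*y)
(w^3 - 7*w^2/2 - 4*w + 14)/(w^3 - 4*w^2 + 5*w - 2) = (w^2 - 3*w/2 - 7)/(w^2 - 2*w + 1)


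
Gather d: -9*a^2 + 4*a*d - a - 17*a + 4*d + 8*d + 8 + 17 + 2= -9*a^2 - 18*a + d*(4*a + 12) + 27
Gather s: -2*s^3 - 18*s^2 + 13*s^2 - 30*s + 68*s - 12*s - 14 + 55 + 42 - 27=-2*s^3 - 5*s^2 + 26*s + 56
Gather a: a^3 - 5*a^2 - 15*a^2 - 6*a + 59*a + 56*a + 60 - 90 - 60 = a^3 - 20*a^2 + 109*a - 90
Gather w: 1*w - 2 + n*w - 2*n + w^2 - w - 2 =n*w - 2*n + w^2 - 4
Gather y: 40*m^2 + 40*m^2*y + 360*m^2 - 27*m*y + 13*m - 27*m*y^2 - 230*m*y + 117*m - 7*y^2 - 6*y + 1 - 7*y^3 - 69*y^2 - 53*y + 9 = 400*m^2 + 130*m - 7*y^3 + y^2*(-27*m - 76) + y*(40*m^2 - 257*m - 59) + 10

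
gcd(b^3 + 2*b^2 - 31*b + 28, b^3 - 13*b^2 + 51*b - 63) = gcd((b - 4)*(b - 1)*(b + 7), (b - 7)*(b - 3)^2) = 1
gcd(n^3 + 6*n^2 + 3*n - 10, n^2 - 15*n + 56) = 1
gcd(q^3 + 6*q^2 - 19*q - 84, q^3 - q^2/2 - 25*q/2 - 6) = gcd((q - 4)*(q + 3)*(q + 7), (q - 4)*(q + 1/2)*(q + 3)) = q^2 - q - 12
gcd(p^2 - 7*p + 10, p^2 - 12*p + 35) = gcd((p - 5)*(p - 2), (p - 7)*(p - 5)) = p - 5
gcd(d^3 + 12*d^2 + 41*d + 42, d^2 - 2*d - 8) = d + 2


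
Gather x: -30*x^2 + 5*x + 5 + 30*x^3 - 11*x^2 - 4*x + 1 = 30*x^3 - 41*x^2 + x + 6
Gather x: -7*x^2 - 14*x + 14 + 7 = -7*x^2 - 14*x + 21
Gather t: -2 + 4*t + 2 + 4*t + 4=8*t + 4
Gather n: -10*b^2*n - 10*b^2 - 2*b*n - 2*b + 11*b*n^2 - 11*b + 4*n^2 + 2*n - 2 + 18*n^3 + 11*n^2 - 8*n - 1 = -10*b^2 - 13*b + 18*n^3 + n^2*(11*b + 15) + n*(-10*b^2 - 2*b - 6) - 3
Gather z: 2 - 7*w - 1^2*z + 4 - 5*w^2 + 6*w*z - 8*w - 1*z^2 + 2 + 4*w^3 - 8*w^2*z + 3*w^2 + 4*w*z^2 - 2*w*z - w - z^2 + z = 4*w^3 - 2*w^2 - 16*w + z^2*(4*w - 2) + z*(-8*w^2 + 4*w) + 8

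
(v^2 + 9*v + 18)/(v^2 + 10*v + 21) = (v + 6)/(v + 7)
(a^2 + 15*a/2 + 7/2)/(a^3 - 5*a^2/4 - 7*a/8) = 4*(a + 7)/(a*(4*a - 7))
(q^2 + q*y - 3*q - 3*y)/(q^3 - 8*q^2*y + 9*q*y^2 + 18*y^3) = (q - 3)/(q^2 - 9*q*y + 18*y^2)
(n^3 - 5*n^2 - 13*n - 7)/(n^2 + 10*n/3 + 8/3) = 3*(n^3 - 5*n^2 - 13*n - 7)/(3*n^2 + 10*n + 8)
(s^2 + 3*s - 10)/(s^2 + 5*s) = (s - 2)/s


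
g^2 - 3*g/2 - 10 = (g - 4)*(g + 5/2)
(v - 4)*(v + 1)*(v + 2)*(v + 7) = v^4 + 6*v^3 - 17*v^2 - 78*v - 56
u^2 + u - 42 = (u - 6)*(u + 7)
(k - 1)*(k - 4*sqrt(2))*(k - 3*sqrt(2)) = k^3 - 7*sqrt(2)*k^2 - k^2 + 7*sqrt(2)*k + 24*k - 24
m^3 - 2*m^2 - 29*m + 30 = (m - 6)*(m - 1)*(m + 5)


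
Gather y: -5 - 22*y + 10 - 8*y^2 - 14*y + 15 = -8*y^2 - 36*y + 20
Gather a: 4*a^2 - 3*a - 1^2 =4*a^2 - 3*a - 1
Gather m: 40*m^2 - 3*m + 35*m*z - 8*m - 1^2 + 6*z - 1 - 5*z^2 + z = 40*m^2 + m*(35*z - 11) - 5*z^2 + 7*z - 2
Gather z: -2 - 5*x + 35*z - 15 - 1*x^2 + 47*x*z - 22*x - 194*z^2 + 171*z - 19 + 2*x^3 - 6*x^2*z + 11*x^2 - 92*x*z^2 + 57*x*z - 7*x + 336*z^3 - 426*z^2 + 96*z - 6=2*x^3 + 10*x^2 - 34*x + 336*z^3 + z^2*(-92*x - 620) + z*(-6*x^2 + 104*x + 302) - 42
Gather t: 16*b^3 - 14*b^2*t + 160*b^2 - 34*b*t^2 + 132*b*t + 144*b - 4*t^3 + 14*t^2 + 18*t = 16*b^3 + 160*b^2 + 144*b - 4*t^3 + t^2*(14 - 34*b) + t*(-14*b^2 + 132*b + 18)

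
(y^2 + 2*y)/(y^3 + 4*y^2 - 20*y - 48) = y/(y^2 + 2*y - 24)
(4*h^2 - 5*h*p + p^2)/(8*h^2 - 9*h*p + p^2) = (-4*h + p)/(-8*h + p)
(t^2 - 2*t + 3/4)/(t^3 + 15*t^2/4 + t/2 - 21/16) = 4*(2*t - 3)/(8*t^2 + 34*t + 21)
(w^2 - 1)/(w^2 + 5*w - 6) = (w + 1)/(w + 6)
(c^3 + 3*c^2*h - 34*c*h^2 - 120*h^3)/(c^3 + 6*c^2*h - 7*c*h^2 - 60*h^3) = (c - 6*h)/(c - 3*h)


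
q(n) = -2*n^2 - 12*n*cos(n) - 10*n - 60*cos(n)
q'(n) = 12*n*sin(n) - 4*n + 60*sin(n) - 12*cos(n) - 10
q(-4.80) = 1.71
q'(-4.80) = 10.54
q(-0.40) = -47.16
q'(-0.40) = -40.95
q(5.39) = -190.17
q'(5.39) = -136.22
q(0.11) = -62.07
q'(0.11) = -15.64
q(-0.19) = -54.85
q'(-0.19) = -31.92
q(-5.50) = -1.25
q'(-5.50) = -0.74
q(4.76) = -98.49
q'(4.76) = -146.60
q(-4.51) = 5.60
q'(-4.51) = 16.21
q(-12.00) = -97.12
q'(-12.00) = -17.20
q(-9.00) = -115.73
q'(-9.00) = 56.72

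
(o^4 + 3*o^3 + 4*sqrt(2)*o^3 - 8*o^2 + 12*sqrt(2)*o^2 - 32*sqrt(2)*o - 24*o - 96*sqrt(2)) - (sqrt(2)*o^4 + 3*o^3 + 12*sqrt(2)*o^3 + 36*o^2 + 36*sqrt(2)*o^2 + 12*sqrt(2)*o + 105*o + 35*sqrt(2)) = -sqrt(2)*o^4 + o^4 - 8*sqrt(2)*o^3 - 44*o^2 - 24*sqrt(2)*o^2 - 129*o - 44*sqrt(2)*o - 131*sqrt(2)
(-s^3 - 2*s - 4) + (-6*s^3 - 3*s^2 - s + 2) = -7*s^3 - 3*s^2 - 3*s - 2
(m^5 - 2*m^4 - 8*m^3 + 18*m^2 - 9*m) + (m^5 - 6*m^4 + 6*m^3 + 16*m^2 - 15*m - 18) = 2*m^5 - 8*m^4 - 2*m^3 + 34*m^2 - 24*m - 18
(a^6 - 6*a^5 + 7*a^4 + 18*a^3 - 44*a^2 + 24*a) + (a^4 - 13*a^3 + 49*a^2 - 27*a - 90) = a^6 - 6*a^5 + 8*a^4 + 5*a^3 + 5*a^2 - 3*a - 90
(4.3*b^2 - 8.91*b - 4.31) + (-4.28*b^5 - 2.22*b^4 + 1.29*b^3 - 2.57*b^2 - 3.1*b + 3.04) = -4.28*b^5 - 2.22*b^4 + 1.29*b^3 + 1.73*b^2 - 12.01*b - 1.27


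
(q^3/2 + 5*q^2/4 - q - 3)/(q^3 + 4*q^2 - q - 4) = (q^3/2 + 5*q^2/4 - q - 3)/(q^3 + 4*q^2 - q - 4)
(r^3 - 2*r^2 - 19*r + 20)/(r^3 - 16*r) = (r^2 - 6*r + 5)/(r*(r - 4))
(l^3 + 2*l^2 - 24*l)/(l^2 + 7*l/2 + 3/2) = 2*l*(l^2 + 2*l - 24)/(2*l^2 + 7*l + 3)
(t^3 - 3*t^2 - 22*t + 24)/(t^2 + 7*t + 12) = (t^2 - 7*t + 6)/(t + 3)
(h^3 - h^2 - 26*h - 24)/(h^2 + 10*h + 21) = (h^3 - h^2 - 26*h - 24)/(h^2 + 10*h + 21)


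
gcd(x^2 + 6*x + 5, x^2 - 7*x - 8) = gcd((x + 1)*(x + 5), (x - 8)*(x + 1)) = x + 1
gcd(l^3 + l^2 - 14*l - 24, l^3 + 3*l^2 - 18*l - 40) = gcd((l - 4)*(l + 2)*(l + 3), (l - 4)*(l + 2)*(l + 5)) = l^2 - 2*l - 8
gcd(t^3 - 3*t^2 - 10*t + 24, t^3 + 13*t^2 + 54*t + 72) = t + 3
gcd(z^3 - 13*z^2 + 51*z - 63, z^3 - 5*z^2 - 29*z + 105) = z^2 - 10*z + 21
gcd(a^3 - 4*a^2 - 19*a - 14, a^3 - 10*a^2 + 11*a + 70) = a^2 - 5*a - 14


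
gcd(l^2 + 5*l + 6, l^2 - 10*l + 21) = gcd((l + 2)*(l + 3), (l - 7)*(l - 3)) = 1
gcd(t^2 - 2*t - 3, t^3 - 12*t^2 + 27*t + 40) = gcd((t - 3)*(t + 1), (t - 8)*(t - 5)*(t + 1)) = t + 1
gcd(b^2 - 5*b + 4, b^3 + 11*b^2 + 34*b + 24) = 1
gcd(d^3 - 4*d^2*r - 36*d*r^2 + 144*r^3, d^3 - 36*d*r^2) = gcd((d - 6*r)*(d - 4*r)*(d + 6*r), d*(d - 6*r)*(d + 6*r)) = -d^2 + 36*r^2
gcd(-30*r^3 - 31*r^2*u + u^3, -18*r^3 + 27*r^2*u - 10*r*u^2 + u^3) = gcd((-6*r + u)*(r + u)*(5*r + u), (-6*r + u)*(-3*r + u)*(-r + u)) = 6*r - u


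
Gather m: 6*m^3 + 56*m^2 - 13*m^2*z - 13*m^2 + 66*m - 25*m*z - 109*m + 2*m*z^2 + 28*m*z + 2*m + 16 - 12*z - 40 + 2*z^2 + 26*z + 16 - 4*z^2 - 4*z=6*m^3 + m^2*(43 - 13*z) + m*(2*z^2 + 3*z - 41) - 2*z^2 + 10*z - 8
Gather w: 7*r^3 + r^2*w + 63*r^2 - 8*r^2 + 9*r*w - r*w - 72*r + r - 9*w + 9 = 7*r^3 + 55*r^2 - 71*r + w*(r^2 + 8*r - 9) + 9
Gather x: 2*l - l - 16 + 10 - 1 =l - 7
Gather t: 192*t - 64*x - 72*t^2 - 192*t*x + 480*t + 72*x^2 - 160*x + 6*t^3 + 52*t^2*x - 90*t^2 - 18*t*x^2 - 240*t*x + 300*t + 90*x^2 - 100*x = 6*t^3 + t^2*(52*x - 162) + t*(-18*x^2 - 432*x + 972) + 162*x^2 - 324*x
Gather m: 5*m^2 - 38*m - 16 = 5*m^2 - 38*m - 16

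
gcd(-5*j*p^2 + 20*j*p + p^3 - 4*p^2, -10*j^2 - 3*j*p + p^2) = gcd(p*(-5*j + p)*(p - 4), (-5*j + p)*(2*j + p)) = -5*j + p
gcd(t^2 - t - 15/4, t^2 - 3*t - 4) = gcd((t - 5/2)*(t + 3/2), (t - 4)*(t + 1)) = 1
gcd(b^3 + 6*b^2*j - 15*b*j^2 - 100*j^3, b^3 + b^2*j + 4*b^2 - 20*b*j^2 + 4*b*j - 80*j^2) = b^2 + b*j - 20*j^2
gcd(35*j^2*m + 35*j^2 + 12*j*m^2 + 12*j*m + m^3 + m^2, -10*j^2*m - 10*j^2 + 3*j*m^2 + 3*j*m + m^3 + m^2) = 5*j*m + 5*j + m^2 + m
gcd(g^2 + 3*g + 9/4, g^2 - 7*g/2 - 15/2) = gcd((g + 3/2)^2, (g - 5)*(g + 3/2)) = g + 3/2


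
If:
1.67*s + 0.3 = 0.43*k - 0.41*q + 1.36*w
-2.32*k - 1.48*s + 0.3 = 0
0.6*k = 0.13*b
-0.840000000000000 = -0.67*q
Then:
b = 1.74531297102797 - 2.05946753432787*w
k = 0.378151143722727 - 0.446217965771038*w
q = 1.25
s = 0.699476811208655*w - 0.390074765835626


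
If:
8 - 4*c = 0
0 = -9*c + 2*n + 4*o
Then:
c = 2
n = 9 - 2*o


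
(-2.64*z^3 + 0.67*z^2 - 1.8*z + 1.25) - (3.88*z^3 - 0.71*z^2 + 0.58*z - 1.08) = -6.52*z^3 + 1.38*z^2 - 2.38*z + 2.33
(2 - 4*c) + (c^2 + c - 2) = c^2 - 3*c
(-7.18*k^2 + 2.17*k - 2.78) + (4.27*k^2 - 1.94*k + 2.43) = -2.91*k^2 + 0.23*k - 0.35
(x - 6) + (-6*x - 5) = -5*x - 11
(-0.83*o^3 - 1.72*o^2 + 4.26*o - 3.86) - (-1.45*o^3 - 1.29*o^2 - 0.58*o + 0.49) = 0.62*o^3 - 0.43*o^2 + 4.84*o - 4.35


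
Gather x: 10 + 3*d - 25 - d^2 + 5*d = -d^2 + 8*d - 15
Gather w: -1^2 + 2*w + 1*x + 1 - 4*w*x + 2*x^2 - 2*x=w*(2 - 4*x) + 2*x^2 - x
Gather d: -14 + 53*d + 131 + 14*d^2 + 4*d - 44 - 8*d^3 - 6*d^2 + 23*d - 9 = -8*d^3 + 8*d^2 + 80*d + 64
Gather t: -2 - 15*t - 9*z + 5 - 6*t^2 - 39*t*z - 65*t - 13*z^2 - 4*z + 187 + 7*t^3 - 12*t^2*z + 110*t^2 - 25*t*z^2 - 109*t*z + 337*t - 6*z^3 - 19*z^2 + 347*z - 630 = 7*t^3 + t^2*(104 - 12*z) + t*(-25*z^2 - 148*z + 257) - 6*z^3 - 32*z^2 + 334*z - 440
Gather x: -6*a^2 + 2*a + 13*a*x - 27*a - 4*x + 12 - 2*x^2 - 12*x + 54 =-6*a^2 - 25*a - 2*x^2 + x*(13*a - 16) + 66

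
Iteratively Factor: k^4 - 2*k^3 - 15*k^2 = (k - 5)*(k^3 + 3*k^2) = k*(k - 5)*(k^2 + 3*k) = k*(k - 5)*(k + 3)*(k)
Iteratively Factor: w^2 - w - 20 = (w - 5)*(w + 4)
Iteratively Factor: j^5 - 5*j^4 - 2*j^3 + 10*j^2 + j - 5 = (j - 1)*(j^4 - 4*j^3 - 6*j^2 + 4*j + 5) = (j - 5)*(j - 1)*(j^3 + j^2 - j - 1) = (j - 5)*(j - 1)^2*(j^2 + 2*j + 1) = (j - 5)*(j - 1)^2*(j + 1)*(j + 1)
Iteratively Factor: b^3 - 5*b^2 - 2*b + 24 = (b + 2)*(b^2 - 7*b + 12) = (b - 3)*(b + 2)*(b - 4)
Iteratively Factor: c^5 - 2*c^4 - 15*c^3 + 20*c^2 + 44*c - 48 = (c + 3)*(c^4 - 5*c^3 + 20*c - 16) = (c + 2)*(c + 3)*(c^3 - 7*c^2 + 14*c - 8) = (c - 4)*(c + 2)*(c + 3)*(c^2 - 3*c + 2) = (c - 4)*(c - 2)*(c + 2)*(c + 3)*(c - 1)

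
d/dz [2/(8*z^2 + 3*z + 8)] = 2*(-16*z - 3)/(8*z^2 + 3*z + 8)^2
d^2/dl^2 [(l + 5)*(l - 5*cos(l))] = (5*l + 25)*cos(l) + 10*sin(l) + 2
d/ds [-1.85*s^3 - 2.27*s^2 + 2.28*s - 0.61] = -5.55*s^2 - 4.54*s + 2.28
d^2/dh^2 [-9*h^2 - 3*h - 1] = -18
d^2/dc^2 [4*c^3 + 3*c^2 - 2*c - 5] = 24*c + 6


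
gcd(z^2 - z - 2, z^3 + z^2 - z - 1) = z + 1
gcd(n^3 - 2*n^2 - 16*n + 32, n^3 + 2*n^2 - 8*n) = n^2 + 2*n - 8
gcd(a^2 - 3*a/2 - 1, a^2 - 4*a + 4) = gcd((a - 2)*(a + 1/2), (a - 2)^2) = a - 2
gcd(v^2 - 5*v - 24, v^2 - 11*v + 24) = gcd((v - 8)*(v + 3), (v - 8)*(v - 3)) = v - 8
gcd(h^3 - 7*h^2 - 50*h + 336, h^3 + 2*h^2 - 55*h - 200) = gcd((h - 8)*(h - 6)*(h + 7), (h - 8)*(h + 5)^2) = h - 8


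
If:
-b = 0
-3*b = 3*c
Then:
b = 0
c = 0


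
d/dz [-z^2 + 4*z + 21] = 4 - 2*z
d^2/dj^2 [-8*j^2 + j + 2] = -16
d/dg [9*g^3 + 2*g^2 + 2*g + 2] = 27*g^2 + 4*g + 2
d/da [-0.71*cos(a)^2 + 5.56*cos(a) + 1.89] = (1.42*cos(a) - 5.56)*sin(a)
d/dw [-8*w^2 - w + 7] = -16*w - 1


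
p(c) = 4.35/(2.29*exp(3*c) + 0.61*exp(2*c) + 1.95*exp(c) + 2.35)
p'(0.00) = -0.84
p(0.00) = 0.60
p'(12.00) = 0.00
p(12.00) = 0.00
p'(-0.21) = -0.85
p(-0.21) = 0.78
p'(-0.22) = -0.85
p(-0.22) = 0.79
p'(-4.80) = -0.01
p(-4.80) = 1.84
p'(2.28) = -0.01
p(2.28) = 0.00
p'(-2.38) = -0.13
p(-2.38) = 1.71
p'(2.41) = -0.00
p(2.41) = 0.00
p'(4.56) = -0.00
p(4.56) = 0.00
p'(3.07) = -0.00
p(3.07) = 0.00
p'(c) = 4.35*(-6.87*exp(3*c) - 1.22*exp(2*c) - 1.95*exp(c))/(2.29*exp(3*c) + 0.61*exp(2*c) + 1.95*exp(c) + 2.35)^2 = (-29.8845*exp(2*c) - 5.307*exp(c) - 8.4825)*exp(c)/(2.29*exp(3*c) + 0.61*exp(2*c) + 1.95*exp(c) + 2.35)^2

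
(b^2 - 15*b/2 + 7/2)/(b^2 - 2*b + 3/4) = 2*(b - 7)/(2*b - 3)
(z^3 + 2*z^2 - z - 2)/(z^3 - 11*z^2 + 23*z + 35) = (z^2 + z - 2)/(z^2 - 12*z + 35)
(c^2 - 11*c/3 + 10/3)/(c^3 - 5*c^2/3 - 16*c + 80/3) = (c - 2)/(c^2 - 16)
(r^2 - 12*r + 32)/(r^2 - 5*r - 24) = (r - 4)/(r + 3)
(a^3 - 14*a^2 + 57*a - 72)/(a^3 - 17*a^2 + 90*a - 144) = (a - 3)/(a - 6)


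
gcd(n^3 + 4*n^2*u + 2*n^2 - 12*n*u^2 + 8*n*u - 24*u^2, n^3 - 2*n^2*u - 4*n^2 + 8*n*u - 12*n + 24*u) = -n^2 + 2*n*u - 2*n + 4*u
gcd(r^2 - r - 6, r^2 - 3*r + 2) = 1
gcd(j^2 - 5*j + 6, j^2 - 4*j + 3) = j - 3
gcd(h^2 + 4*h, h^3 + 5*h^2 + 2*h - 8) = h + 4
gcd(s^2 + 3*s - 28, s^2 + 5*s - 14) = s + 7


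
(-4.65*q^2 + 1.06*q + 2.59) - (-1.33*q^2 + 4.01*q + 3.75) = -3.32*q^2 - 2.95*q - 1.16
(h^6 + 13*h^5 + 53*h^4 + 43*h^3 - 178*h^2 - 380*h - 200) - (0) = h^6 + 13*h^5 + 53*h^4 + 43*h^3 - 178*h^2 - 380*h - 200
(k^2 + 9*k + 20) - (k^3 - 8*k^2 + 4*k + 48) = -k^3 + 9*k^2 + 5*k - 28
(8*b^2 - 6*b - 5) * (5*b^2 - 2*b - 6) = 40*b^4 - 46*b^3 - 61*b^2 + 46*b + 30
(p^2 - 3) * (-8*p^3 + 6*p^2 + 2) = -8*p^5 + 6*p^4 + 24*p^3 - 16*p^2 - 6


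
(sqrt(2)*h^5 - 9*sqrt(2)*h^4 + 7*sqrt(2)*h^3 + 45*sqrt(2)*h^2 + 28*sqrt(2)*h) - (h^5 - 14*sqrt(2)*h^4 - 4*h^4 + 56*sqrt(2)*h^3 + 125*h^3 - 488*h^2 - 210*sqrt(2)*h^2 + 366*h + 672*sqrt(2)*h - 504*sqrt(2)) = -h^5 + sqrt(2)*h^5 + 4*h^4 + 5*sqrt(2)*h^4 - 125*h^3 - 49*sqrt(2)*h^3 + 255*sqrt(2)*h^2 + 488*h^2 - 644*sqrt(2)*h - 366*h + 504*sqrt(2)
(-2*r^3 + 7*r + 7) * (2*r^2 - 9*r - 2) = -4*r^5 + 18*r^4 + 18*r^3 - 49*r^2 - 77*r - 14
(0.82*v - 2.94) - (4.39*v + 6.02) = -3.57*v - 8.96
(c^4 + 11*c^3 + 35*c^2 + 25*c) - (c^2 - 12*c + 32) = c^4 + 11*c^3 + 34*c^2 + 37*c - 32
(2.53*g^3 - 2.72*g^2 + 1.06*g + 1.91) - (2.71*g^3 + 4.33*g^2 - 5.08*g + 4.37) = -0.18*g^3 - 7.05*g^2 + 6.14*g - 2.46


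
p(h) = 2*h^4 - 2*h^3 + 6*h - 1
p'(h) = 8*h^3 - 6*h^2 + 6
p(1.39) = 9.43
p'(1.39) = 15.89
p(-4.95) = 1412.62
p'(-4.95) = -1111.31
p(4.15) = 474.18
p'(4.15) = 474.45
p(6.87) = 3846.83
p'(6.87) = 2316.76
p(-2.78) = 144.75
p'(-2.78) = -212.25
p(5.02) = 1046.23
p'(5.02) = 866.85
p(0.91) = 4.32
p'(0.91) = 7.06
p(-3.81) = 508.19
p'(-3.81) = -523.55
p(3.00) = 125.00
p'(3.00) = 168.00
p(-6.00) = 2987.00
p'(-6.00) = -1938.00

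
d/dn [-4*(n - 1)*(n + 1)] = -8*n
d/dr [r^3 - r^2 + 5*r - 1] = 3*r^2 - 2*r + 5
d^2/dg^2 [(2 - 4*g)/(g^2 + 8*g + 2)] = 4*(-4*(g + 4)^2*(2*g - 1) + 3*(2*g + 5)*(g^2 + 8*g + 2))/(g^2 + 8*g + 2)^3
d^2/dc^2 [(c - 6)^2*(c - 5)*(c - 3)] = 12*c^2 - 120*c + 294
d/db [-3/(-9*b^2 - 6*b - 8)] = 18*(-3*b - 1)/(9*b^2 + 6*b + 8)^2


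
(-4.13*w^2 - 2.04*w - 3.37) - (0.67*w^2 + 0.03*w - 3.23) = -4.8*w^2 - 2.07*w - 0.14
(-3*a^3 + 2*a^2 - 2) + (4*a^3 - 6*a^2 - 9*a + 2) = a^3 - 4*a^2 - 9*a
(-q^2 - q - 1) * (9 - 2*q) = 2*q^3 - 7*q^2 - 7*q - 9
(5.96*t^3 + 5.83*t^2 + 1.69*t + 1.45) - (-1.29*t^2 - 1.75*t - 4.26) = 5.96*t^3 + 7.12*t^2 + 3.44*t + 5.71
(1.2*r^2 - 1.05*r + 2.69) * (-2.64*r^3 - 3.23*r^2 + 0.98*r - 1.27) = -3.168*r^5 - 1.104*r^4 - 2.5341*r^3 - 11.2417*r^2 + 3.9697*r - 3.4163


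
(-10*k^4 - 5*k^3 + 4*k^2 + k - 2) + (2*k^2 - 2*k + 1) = -10*k^4 - 5*k^3 + 6*k^2 - k - 1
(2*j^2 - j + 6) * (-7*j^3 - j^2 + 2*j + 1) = -14*j^5 + 5*j^4 - 37*j^3 - 6*j^2 + 11*j + 6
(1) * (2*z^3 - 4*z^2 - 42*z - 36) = 2*z^3 - 4*z^2 - 42*z - 36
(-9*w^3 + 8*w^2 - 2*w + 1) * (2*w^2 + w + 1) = -18*w^5 + 7*w^4 - 5*w^3 + 8*w^2 - w + 1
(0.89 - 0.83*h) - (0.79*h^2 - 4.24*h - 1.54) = -0.79*h^2 + 3.41*h + 2.43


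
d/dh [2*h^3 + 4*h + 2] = 6*h^2 + 4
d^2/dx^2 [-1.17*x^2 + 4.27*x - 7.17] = -2.34000000000000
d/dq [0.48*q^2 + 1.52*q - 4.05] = 0.96*q + 1.52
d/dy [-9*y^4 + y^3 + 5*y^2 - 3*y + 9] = -36*y^3 + 3*y^2 + 10*y - 3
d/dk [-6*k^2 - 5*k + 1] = -12*k - 5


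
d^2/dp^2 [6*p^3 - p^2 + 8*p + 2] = 36*p - 2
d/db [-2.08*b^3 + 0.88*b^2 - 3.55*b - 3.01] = -6.24*b^2 + 1.76*b - 3.55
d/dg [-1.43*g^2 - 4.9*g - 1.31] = -2.86*g - 4.9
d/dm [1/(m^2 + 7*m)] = (-2*m - 7)/(m^2*(m + 7)^2)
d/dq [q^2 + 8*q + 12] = 2*q + 8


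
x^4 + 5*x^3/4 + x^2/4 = x^2*(x + 1/4)*(x + 1)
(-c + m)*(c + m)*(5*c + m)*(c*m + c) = -5*c^4*m - 5*c^4 - c^3*m^2 - c^3*m + 5*c^2*m^3 + 5*c^2*m^2 + c*m^4 + c*m^3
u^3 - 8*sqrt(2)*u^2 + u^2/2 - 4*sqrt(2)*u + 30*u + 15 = (u + 1/2)*(u - 5*sqrt(2))*(u - 3*sqrt(2))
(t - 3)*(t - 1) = t^2 - 4*t + 3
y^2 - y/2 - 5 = (y - 5/2)*(y + 2)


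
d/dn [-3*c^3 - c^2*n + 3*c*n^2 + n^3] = -c^2 + 6*c*n + 3*n^2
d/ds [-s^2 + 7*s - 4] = 7 - 2*s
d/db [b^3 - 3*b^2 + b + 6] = 3*b^2 - 6*b + 1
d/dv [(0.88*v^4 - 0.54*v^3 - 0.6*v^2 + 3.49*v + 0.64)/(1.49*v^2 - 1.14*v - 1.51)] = (2.6224*v^5 - 3.8142*v^4 - 4.084*v^3 - 2.0699*v^2 - 0.0952000000000002*v - 4.5403)/(2.2201*v^4 - 3.3972*v^3 - 3.2002*v^2 + 3.4428*v + 2.2801)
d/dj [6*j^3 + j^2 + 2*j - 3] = 18*j^2 + 2*j + 2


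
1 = 1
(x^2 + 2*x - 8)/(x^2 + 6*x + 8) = (x - 2)/(x + 2)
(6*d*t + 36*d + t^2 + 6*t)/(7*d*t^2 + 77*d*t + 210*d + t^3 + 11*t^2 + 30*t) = (6*d + t)/(7*d*t + 35*d + t^2 + 5*t)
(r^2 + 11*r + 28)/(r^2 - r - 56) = (r + 4)/(r - 8)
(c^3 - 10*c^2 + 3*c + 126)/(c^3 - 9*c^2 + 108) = (c - 7)/(c - 6)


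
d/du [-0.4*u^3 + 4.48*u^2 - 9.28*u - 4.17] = -1.2*u^2 + 8.96*u - 9.28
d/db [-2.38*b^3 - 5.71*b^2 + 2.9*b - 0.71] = -7.14*b^2 - 11.42*b + 2.9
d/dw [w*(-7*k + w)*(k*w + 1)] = -14*k^2*w + 3*k*w^2 - 7*k + 2*w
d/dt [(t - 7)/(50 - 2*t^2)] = (-t^2 + 2*t*(t - 7) + 25)/(2*(t^2 - 25)^2)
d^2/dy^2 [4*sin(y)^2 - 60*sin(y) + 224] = 60*sin(y) + 8*cos(2*y)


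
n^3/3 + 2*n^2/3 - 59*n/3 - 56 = (n/3 + 1)*(n - 8)*(n + 7)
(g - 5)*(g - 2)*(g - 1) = g^3 - 8*g^2 + 17*g - 10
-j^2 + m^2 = (-j + m)*(j + m)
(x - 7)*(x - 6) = x^2 - 13*x + 42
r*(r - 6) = r^2 - 6*r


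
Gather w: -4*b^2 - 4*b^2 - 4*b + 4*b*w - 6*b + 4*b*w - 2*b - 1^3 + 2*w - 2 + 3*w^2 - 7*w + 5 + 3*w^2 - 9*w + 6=-8*b^2 - 12*b + 6*w^2 + w*(8*b - 14) + 8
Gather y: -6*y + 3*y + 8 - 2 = 6 - 3*y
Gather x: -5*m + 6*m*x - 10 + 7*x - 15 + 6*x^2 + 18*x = -5*m + 6*x^2 + x*(6*m + 25) - 25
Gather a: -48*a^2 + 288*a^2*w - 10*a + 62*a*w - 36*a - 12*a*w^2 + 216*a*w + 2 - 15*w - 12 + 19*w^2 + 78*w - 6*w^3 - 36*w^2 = a^2*(288*w - 48) + a*(-12*w^2 + 278*w - 46) - 6*w^3 - 17*w^2 + 63*w - 10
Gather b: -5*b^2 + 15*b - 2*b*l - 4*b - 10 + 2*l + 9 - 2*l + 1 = -5*b^2 + b*(11 - 2*l)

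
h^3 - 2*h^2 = h^2*(h - 2)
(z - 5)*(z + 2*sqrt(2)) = z^2 - 5*z + 2*sqrt(2)*z - 10*sqrt(2)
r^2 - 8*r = r*(r - 8)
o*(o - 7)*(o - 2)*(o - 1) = o^4 - 10*o^3 + 23*o^2 - 14*o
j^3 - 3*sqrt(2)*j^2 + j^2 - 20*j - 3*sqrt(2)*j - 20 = (j + 1)*(j - 5*sqrt(2))*(j + 2*sqrt(2))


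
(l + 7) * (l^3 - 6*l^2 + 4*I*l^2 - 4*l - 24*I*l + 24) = l^4 + l^3 + 4*I*l^3 - 46*l^2 + 4*I*l^2 - 4*l - 168*I*l + 168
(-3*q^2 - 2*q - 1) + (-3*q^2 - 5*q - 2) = -6*q^2 - 7*q - 3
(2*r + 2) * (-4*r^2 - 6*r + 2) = -8*r^3 - 20*r^2 - 8*r + 4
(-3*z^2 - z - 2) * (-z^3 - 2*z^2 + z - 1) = 3*z^5 + 7*z^4 + z^3 + 6*z^2 - z + 2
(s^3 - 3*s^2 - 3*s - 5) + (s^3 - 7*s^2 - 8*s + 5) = 2*s^3 - 10*s^2 - 11*s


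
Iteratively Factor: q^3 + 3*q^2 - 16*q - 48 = (q + 4)*(q^2 - q - 12) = (q - 4)*(q + 4)*(q + 3)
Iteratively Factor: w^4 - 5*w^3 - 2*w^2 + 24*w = (w - 4)*(w^3 - w^2 - 6*w) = (w - 4)*(w - 3)*(w^2 + 2*w) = w*(w - 4)*(w - 3)*(w + 2)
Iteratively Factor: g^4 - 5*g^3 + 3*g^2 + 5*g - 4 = (g - 1)*(g^3 - 4*g^2 - g + 4) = (g - 1)^2*(g^2 - 3*g - 4) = (g - 1)^2*(g + 1)*(g - 4)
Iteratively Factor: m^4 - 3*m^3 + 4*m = (m - 2)*(m^3 - m^2 - 2*m) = (m - 2)^2*(m^2 + m) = m*(m - 2)^2*(m + 1)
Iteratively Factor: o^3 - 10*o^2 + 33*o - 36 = (o - 3)*(o^2 - 7*o + 12) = (o - 4)*(o - 3)*(o - 3)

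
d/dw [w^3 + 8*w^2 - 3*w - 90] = 3*w^2 + 16*w - 3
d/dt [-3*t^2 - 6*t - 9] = -6*t - 6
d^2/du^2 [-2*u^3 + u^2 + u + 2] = 2 - 12*u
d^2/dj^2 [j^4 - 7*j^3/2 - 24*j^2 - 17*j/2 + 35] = 12*j^2 - 21*j - 48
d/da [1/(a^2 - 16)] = -2*a/(a^2 - 16)^2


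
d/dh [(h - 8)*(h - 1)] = 2*h - 9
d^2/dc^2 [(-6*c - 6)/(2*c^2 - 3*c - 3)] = 12*((c + 1)*(4*c - 3)^2 + (6*c - 1)*(-2*c^2 + 3*c + 3))/(-2*c^2 + 3*c + 3)^3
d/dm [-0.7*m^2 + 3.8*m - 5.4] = 3.8 - 1.4*m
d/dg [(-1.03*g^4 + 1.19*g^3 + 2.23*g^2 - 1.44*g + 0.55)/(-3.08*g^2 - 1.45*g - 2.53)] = (6.3448*g^5 + 0.815300000000001*g^4 + 6.9726*g^3 - 16.7008*g^2 - 7.8958*g + 4.4407)/(9.4864*g^4 + 8.932*g^3 + 17.6873*g^2 + 7.337*g + 6.4009)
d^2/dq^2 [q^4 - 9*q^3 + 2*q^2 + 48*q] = 12*q^2 - 54*q + 4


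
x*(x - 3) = x^2 - 3*x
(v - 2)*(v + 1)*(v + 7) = v^3 + 6*v^2 - 9*v - 14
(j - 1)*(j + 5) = j^2 + 4*j - 5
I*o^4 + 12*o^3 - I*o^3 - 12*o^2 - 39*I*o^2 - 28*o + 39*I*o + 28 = (o - 7*I)*(o - 4*I)*(o - I)*(I*o - I)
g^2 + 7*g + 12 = (g + 3)*(g + 4)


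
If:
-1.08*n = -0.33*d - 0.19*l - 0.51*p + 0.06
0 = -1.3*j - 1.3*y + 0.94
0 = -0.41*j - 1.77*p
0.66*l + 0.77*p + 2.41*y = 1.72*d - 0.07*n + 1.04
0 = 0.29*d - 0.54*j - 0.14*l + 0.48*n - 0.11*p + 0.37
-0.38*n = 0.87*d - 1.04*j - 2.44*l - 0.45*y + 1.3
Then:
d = -0.18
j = 0.44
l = 0.21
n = -0.12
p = -0.10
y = 0.28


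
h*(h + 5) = h^2 + 5*h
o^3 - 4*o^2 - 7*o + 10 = (o - 5)*(o - 1)*(o + 2)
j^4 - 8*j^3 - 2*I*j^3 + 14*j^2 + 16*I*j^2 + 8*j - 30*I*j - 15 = (j - 5)*(j - 3)*(j - I)^2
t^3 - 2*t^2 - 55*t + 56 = (t - 8)*(t - 1)*(t + 7)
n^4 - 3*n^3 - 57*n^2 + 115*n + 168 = (n - 8)*(n - 3)*(n + 1)*(n + 7)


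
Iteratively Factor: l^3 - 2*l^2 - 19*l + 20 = (l - 1)*(l^2 - l - 20) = (l - 5)*(l - 1)*(l + 4)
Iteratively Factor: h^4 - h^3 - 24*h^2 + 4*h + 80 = (h + 2)*(h^3 - 3*h^2 - 18*h + 40) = (h + 2)*(h + 4)*(h^2 - 7*h + 10) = (h - 5)*(h + 2)*(h + 4)*(h - 2)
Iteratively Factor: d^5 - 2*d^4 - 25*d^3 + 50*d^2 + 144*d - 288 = (d + 3)*(d^4 - 5*d^3 - 10*d^2 + 80*d - 96) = (d + 3)*(d + 4)*(d^3 - 9*d^2 + 26*d - 24) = (d - 2)*(d + 3)*(d + 4)*(d^2 - 7*d + 12) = (d - 4)*(d - 2)*(d + 3)*(d + 4)*(d - 3)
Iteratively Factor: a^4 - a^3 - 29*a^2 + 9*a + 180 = (a + 4)*(a^3 - 5*a^2 - 9*a + 45) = (a - 3)*(a + 4)*(a^2 - 2*a - 15) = (a - 3)*(a + 3)*(a + 4)*(a - 5)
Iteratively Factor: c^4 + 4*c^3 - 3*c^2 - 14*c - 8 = (c + 1)*(c^3 + 3*c^2 - 6*c - 8) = (c - 2)*(c + 1)*(c^2 + 5*c + 4) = (c - 2)*(c + 1)*(c + 4)*(c + 1)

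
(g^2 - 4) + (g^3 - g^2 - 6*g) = g^3 - 6*g - 4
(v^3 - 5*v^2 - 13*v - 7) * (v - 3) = v^4 - 8*v^3 + 2*v^2 + 32*v + 21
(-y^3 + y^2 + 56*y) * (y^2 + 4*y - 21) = -y^5 - 3*y^4 + 81*y^3 + 203*y^2 - 1176*y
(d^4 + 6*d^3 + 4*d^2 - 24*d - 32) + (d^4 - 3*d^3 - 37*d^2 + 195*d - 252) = 2*d^4 + 3*d^3 - 33*d^2 + 171*d - 284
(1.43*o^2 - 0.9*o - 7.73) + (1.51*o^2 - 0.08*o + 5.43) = 2.94*o^2 - 0.98*o - 2.3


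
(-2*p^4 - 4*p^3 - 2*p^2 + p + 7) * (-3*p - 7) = 6*p^5 + 26*p^4 + 34*p^3 + 11*p^2 - 28*p - 49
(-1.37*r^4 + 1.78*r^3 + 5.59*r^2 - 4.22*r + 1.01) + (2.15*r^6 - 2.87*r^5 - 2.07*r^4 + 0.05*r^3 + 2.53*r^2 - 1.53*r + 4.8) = 2.15*r^6 - 2.87*r^5 - 3.44*r^4 + 1.83*r^3 + 8.12*r^2 - 5.75*r + 5.81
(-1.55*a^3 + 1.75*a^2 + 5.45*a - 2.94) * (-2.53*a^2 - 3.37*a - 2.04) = 3.9215*a^5 + 0.796000000000001*a^4 - 16.524*a^3 - 14.4983*a^2 - 1.2102*a + 5.9976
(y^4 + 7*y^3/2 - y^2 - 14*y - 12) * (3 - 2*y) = -2*y^5 - 4*y^4 + 25*y^3/2 + 25*y^2 - 18*y - 36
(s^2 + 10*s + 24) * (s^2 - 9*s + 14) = s^4 + s^3 - 52*s^2 - 76*s + 336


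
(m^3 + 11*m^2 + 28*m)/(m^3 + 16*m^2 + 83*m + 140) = m/(m + 5)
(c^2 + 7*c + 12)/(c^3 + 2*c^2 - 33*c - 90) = (c + 4)/(c^2 - c - 30)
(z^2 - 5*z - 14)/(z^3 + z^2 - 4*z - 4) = (z - 7)/(z^2 - z - 2)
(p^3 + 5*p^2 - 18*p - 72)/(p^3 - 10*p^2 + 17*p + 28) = (p^2 + 9*p + 18)/(p^2 - 6*p - 7)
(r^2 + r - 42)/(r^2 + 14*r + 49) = (r - 6)/(r + 7)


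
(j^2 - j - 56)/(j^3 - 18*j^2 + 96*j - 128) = (j + 7)/(j^2 - 10*j + 16)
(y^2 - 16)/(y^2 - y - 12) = (y + 4)/(y + 3)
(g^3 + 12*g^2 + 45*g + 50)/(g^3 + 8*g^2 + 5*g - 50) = (g + 2)/(g - 2)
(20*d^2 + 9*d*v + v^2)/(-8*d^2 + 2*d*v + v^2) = (5*d + v)/(-2*d + v)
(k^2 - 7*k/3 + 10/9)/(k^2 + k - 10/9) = (3*k - 5)/(3*k + 5)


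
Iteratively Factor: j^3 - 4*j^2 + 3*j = (j - 1)*(j^2 - 3*j) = (j - 3)*(j - 1)*(j)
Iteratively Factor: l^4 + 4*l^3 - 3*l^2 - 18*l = (l + 3)*(l^3 + l^2 - 6*l) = (l - 2)*(l + 3)*(l^2 + 3*l) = l*(l - 2)*(l + 3)*(l + 3)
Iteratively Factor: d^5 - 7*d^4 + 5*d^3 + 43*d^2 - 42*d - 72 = (d + 2)*(d^4 - 9*d^3 + 23*d^2 - 3*d - 36) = (d - 3)*(d + 2)*(d^3 - 6*d^2 + 5*d + 12) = (d - 3)^2*(d + 2)*(d^2 - 3*d - 4) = (d - 3)^2*(d + 1)*(d + 2)*(d - 4)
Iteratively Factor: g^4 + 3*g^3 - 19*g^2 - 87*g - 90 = (g + 2)*(g^3 + g^2 - 21*g - 45) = (g - 5)*(g + 2)*(g^2 + 6*g + 9) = (g - 5)*(g + 2)*(g + 3)*(g + 3)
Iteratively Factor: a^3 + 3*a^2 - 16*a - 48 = (a + 3)*(a^2 - 16) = (a - 4)*(a + 3)*(a + 4)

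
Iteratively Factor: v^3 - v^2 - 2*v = (v + 1)*(v^2 - 2*v) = v*(v + 1)*(v - 2)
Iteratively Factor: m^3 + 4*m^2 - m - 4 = (m + 1)*(m^2 + 3*m - 4) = (m - 1)*(m + 1)*(m + 4)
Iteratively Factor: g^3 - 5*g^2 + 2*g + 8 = (g - 2)*(g^2 - 3*g - 4) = (g - 4)*(g - 2)*(g + 1)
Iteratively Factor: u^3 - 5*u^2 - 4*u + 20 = (u + 2)*(u^2 - 7*u + 10) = (u - 2)*(u + 2)*(u - 5)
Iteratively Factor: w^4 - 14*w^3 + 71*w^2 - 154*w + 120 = (w - 5)*(w^3 - 9*w^2 + 26*w - 24) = (w - 5)*(w - 2)*(w^2 - 7*w + 12) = (w - 5)*(w - 4)*(w - 2)*(w - 3)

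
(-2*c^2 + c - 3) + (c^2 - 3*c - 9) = -c^2 - 2*c - 12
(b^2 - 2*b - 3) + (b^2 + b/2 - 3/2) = 2*b^2 - 3*b/2 - 9/2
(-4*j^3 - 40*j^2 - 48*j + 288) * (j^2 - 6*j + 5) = -4*j^5 - 16*j^4 + 172*j^3 + 376*j^2 - 1968*j + 1440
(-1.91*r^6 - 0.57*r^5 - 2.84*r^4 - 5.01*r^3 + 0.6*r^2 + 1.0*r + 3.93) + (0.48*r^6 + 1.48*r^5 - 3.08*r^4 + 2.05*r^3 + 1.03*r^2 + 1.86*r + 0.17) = -1.43*r^6 + 0.91*r^5 - 5.92*r^4 - 2.96*r^3 + 1.63*r^2 + 2.86*r + 4.1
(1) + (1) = 2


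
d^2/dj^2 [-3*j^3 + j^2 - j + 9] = 2 - 18*j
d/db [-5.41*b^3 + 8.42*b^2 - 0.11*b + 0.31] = -16.23*b^2 + 16.84*b - 0.11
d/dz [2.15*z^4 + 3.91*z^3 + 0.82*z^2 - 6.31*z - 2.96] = 8.6*z^3 + 11.73*z^2 + 1.64*z - 6.31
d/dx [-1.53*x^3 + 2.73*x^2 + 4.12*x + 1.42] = -4.59*x^2 + 5.46*x + 4.12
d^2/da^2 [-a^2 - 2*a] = -2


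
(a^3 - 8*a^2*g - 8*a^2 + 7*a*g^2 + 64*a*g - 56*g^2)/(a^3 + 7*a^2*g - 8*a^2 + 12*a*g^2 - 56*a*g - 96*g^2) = (a^2 - 8*a*g + 7*g^2)/(a^2 + 7*a*g + 12*g^2)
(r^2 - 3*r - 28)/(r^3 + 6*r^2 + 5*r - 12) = (r - 7)/(r^2 + 2*r - 3)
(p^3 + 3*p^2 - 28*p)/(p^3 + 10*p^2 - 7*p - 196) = p/(p + 7)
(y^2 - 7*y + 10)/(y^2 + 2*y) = (y^2 - 7*y + 10)/(y*(y + 2))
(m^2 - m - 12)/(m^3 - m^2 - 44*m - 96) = (m - 4)/(m^2 - 4*m - 32)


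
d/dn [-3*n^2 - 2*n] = -6*n - 2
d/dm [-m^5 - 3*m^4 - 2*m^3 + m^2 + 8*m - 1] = -5*m^4 - 12*m^3 - 6*m^2 + 2*m + 8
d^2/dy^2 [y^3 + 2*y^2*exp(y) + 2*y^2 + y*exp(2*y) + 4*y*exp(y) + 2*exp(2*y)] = 2*y^2*exp(y) + 4*y*exp(2*y) + 12*y*exp(y) + 6*y + 12*exp(2*y) + 12*exp(y) + 4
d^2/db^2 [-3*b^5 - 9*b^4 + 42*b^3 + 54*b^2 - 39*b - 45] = -60*b^3 - 108*b^2 + 252*b + 108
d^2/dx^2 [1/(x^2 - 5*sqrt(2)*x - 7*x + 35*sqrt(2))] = 2*(-x^2 + 7*x + 5*sqrt(2)*x + (-2*x + 7 + 5*sqrt(2))^2 - 35*sqrt(2))/(x^2 - 5*sqrt(2)*x - 7*x + 35*sqrt(2))^3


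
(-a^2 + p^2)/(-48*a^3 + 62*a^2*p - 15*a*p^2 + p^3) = (a + p)/(48*a^2 - 14*a*p + p^2)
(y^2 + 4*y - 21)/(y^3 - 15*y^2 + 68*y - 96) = (y + 7)/(y^2 - 12*y + 32)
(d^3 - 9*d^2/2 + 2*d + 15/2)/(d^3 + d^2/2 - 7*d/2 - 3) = (2*d^2 - 11*d + 15)/(2*d^2 - d - 6)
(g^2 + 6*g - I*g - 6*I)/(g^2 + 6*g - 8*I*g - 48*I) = (g - I)/(g - 8*I)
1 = 1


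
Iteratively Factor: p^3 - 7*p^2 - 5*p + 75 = (p + 3)*(p^2 - 10*p + 25) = (p - 5)*(p + 3)*(p - 5)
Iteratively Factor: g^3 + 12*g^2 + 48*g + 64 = (g + 4)*(g^2 + 8*g + 16) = (g + 4)^2*(g + 4)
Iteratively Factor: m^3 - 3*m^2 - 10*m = (m - 5)*(m^2 + 2*m) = (m - 5)*(m + 2)*(m)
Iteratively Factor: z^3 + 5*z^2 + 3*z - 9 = (z - 1)*(z^2 + 6*z + 9) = (z - 1)*(z + 3)*(z + 3)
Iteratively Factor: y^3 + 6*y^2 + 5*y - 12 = (y + 4)*(y^2 + 2*y - 3) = (y + 3)*(y + 4)*(y - 1)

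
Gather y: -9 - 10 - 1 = -20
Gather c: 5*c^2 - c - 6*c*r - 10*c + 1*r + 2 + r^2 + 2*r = 5*c^2 + c*(-6*r - 11) + r^2 + 3*r + 2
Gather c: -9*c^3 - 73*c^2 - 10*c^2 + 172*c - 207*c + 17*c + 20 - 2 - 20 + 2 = -9*c^3 - 83*c^2 - 18*c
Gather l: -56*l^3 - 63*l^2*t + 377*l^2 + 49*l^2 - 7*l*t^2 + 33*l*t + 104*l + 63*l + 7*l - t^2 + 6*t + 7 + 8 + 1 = -56*l^3 + l^2*(426 - 63*t) + l*(-7*t^2 + 33*t + 174) - t^2 + 6*t + 16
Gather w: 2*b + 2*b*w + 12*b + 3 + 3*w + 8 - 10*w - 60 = 14*b + w*(2*b - 7) - 49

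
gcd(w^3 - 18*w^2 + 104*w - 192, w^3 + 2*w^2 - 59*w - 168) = w - 8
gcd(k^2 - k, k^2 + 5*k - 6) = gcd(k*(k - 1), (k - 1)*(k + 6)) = k - 1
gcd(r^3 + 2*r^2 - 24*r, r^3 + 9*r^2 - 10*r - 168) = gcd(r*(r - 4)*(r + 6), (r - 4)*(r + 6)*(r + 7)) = r^2 + 2*r - 24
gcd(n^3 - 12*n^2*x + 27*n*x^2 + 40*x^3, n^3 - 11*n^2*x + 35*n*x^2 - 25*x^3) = -n + 5*x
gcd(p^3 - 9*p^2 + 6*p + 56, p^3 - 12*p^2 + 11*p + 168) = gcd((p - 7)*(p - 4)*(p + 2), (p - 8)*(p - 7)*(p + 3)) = p - 7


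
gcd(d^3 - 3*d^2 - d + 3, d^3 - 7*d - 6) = d^2 - 2*d - 3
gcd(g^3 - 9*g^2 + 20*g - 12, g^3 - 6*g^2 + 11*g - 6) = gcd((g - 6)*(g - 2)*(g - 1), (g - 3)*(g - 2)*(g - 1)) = g^2 - 3*g + 2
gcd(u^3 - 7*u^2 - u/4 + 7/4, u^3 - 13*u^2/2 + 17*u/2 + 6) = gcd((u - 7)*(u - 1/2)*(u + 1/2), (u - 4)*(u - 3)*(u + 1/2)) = u + 1/2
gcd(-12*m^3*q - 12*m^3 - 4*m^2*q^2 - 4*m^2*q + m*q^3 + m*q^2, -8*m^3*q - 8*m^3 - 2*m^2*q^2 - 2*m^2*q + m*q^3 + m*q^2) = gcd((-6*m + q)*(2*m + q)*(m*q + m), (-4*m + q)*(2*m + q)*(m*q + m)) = 2*m^2*q + 2*m^2 + m*q^2 + m*q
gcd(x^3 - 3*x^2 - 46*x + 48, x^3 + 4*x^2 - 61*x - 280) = x - 8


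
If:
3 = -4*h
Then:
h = -3/4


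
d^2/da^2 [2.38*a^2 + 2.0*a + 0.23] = 4.76000000000000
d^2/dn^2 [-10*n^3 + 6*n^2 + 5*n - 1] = 12 - 60*n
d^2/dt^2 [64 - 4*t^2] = -8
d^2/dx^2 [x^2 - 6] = 2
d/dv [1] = 0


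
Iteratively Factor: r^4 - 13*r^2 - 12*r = (r + 1)*(r^3 - r^2 - 12*r) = (r + 1)*(r + 3)*(r^2 - 4*r) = (r - 4)*(r + 1)*(r + 3)*(r)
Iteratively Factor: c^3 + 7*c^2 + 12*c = (c + 3)*(c^2 + 4*c) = (c + 3)*(c + 4)*(c)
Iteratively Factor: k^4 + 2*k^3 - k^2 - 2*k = (k)*(k^3 + 2*k^2 - k - 2) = k*(k + 2)*(k^2 - 1) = k*(k + 1)*(k + 2)*(k - 1)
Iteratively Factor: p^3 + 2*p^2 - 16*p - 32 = (p + 4)*(p^2 - 2*p - 8) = (p - 4)*(p + 4)*(p + 2)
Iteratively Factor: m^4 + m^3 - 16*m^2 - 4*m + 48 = (m - 3)*(m^3 + 4*m^2 - 4*m - 16) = (m - 3)*(m + 2)*(m^2 + 2*m - 8) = (m - 3)*(m - 2)*(m + 2)*(m + 4)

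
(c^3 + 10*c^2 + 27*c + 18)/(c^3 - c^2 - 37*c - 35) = (c^2 + 9*c + 18)/(c^2 - 2*c - 35)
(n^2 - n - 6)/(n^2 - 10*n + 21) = (n + 2)/(n - 7)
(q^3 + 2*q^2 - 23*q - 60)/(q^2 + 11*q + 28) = (q^2 - 2*q - 15)/(q + 7)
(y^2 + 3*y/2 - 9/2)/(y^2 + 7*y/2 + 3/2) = (2*y - 3)/(2*y + 1)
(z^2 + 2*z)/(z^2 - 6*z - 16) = z/(z - 8)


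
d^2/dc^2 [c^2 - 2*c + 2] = 2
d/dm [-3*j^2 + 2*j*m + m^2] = 2*j + 2*m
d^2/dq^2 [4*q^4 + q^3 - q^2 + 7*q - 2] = 48*q^2 + 6*q - 2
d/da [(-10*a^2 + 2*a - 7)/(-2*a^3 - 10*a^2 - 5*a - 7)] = (-20*a^4 + 8*a^3 + 28*a^2 - 49)/(4*a^6 + 40*a^5 + 120*a^4 + 128*a^3 + 165*a^2 + 70*a + 49)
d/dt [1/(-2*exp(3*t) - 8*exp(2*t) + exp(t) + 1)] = (6*exp(2*t) + 16*exp(t) - 1)*exp(t)/(2*exp(3*t) + 8*exp(2*t) - exp(t) - 1)^2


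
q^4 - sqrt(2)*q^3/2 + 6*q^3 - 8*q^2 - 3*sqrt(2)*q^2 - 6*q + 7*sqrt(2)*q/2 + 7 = (q - 1)*(q + 7)*(q - sqrt(2))*(q + sqrt(2)/2)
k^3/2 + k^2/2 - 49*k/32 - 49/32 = (k/2 + 1/2)*(k - 7/4)*(k + 7/4)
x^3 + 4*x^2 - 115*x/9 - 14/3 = (x - 7/3)*(x + 1/3)*(x + 6)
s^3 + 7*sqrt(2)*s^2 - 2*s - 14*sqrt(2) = (s - sqrt(2))*(s + sqrt(2))*(s + 7*sqrt(2))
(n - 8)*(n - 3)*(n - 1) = n^3 - 12*n^2 + 35*n - 24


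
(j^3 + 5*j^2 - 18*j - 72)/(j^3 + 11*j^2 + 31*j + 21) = (j^2 + 2*j - 24)/(j^2 + 8*j + 7)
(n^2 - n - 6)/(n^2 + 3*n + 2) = (n - 3)/(n + 1)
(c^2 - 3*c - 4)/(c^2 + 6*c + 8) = (c^2 - 3*c - 4)/(c^2 + 6*c + 8)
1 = 1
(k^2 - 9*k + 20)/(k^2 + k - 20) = (k - 5)/(k + 5)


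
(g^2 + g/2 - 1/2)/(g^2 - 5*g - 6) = (g - 1/2)/(g - 6)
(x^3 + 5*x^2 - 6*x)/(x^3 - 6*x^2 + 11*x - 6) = x*(x + 6)/(x^2 - 5*x + 6)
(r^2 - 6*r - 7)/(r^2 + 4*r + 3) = (r - 7)/(r + 3)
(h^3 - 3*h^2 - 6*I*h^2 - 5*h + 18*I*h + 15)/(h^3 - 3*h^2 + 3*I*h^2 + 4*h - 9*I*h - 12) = (h - 5*I)/(h + 4*I)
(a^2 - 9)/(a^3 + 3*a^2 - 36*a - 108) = (a - 3)/(a^2 - 36)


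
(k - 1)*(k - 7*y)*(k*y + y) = k^3*y - 7*k^2*y^2 - k*y + 7*y^2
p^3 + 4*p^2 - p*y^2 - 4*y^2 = (p + 4)*(p - y)*(p + y)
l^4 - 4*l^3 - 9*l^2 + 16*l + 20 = (l - 5)*(l - 2)*(l + 1)*(l + 2)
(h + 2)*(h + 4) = h^2 + 6*h + 8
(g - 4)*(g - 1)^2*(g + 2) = g^4 - 4*g^3 - 3*g^2 + 14*g - 8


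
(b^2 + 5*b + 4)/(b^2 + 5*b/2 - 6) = 2*(b + 1)/(2*b - 3)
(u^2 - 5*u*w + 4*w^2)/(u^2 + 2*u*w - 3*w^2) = (u - 4*w)/(u + 3*w)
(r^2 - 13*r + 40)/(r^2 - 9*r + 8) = (r - 5)/(r - 1)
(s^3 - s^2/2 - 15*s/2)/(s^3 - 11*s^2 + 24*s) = (s + 5/2)/(s - 8)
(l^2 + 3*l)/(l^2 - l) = (l + 3)/(l - 1)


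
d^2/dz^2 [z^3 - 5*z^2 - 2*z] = 6*z - 10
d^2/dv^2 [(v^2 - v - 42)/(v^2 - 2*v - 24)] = 2*(v^3 - 54*v^2 + 180*v - 552)/(v^6 - 6*v^5 - 60*v^4 + 280*v^3 + 1440*v^2 - 3456*v - 13824)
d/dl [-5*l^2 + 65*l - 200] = 65 - 10*l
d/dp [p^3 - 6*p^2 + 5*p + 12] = 3*p^2 - 12*p + 5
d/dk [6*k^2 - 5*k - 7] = 12*k - 5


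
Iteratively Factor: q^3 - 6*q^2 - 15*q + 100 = (q - 5)*(q^2 - q - 20) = (q - 5)*(q + 4)*(q - 5)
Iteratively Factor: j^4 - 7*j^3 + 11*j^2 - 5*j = (j - 5)*(j^3 - 2*j^2 + j) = (j - 5)*(j - 1)*(j^2 - j) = j*(j - 5)*(j - 1)*(j - 1)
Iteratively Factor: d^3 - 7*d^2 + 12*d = (d)*(d^2 - 7*d + 12) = d*(d - 3)*(d - 4)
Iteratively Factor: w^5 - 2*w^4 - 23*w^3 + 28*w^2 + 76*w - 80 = (w - 1)*(w^4 - w^3 - 24*w^2 + 4*w + 80) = (w - 1)*(w + 2)*(w^3 - 3*w^2 - 18*w + 40) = (w - 5)*(w - 1)*(w + 2)*(w^2 + 2*w - 8) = (w - 5)*(w - 2)*(w - 1)*(w + 2)*(w + 4)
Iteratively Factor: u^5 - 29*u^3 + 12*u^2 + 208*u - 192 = (u - 1)*(u^4 + u^3 - 28*u^2 - 16*u + 192) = (u - 1)*(u + 4)*(u^3 - 3*u^2 - 16*u + 48) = (u - 1)*(u + 4)^2*(u^2 - 7*u + 12) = (u - 4)*(u - 1)*(u + 4)^2*(u - 3)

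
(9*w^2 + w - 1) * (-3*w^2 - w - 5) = -27*w^4 - 12*w^3 - 43*w^2 - 4*w + 5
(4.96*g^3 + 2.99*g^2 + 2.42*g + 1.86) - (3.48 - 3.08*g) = 4.96*g^3 + 2.99*g^2 + 5.5*g - 1.62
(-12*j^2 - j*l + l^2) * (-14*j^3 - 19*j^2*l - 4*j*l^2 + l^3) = 168*j^5 + 242*j^4*l + 53*j^3*l^2 - 27*j^2*l^3 - 5*j*l^4 + l^5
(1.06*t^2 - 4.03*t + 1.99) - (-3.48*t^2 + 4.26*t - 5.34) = 4.54*t^2 - 8.29*t + 7.33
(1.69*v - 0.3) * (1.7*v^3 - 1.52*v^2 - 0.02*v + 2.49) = 2.873*v^4 - 3.0788*v^3 + 0.4222*v^2 + 4.2141*v - 0.747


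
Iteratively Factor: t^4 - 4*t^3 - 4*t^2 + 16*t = (t - 4)*(t^3 - 4*t) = t*(t - 4)*(t^2 - 4) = t*(t - 4)*(t - 2)*(t + 2)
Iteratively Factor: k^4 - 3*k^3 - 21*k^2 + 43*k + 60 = (k - 5)*(k^3 + 2*k^2 - 11*k - 12) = (k - 5)*(k + 4)*(k^2 - 2*k - 3) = (k - 5)*(k + 1)*(k + 4)*(k - 3)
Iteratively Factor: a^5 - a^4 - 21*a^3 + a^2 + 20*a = (a + 4)*(a^4 - 5*a^3 - a^2 + 5*a) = (a - 1)*(a + 4)*(a^3 - 4*a^2 - 5*a) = (a - 5)*(a - 1)*(a + 4)*(a^2 + a) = (a - 5)*(a - 1)*(a + 1)*(a + 4)*(a)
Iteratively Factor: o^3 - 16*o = (o + 4)*(o^2 - 4*o) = (o - 4)*(o + 4)*(o)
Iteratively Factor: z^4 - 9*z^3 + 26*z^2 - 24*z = (z - 3)*(z^3 - 6*z^2 + 8*z) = z*(z - 3)*(z^2 - 6*z + 8) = z*(z - 3)*(z - 2)*(z - 4)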